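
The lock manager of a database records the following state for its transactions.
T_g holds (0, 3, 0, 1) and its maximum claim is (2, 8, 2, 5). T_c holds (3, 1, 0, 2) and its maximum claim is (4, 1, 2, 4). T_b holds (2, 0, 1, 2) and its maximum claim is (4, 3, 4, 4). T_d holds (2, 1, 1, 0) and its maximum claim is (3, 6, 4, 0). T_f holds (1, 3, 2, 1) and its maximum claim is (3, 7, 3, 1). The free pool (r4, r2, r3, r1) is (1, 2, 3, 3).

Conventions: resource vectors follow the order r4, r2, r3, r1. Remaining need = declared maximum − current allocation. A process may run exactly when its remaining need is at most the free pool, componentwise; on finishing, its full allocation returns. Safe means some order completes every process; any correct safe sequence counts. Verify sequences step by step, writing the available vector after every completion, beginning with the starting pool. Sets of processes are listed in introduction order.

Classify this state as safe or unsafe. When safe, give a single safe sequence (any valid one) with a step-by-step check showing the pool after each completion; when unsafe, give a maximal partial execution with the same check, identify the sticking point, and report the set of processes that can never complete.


UNSAFE — no complete ordering exists.
Key observation: no order helps: past T_c, T_b, the free pool tops out at (6, 3, 4, 7), below what each blocked process needs in r2.
A maximal execution: T_c, T_b — then nothing else fits. Walking it through:
  pool = (1, 2, 3, 3)
  T_c: need (1, 0, 2, 2) fits (1, 2, 3, 3); releases (3, 1, 0, 2), pool now (4, 3, 3, 5)
  T_b: need (2, 3, 3, 2) fits (4, 3, 3, 5); releases (2, 0, 1, 2), pool now (6, 3, 4, 7)
  T_g still needs (2, 5, 2, 4) but only (6, 3, 4, 7) is free — short on r2
  T_d still needs (1, 5, 3, 0) but only (6, 3, 4, 7) is free — short on r2
  T_f still needs (2, 4, 1, 0) but only (6, 3, 4, 7) is free — short on r2
Never able to finish: T_g, T_d and T_f.


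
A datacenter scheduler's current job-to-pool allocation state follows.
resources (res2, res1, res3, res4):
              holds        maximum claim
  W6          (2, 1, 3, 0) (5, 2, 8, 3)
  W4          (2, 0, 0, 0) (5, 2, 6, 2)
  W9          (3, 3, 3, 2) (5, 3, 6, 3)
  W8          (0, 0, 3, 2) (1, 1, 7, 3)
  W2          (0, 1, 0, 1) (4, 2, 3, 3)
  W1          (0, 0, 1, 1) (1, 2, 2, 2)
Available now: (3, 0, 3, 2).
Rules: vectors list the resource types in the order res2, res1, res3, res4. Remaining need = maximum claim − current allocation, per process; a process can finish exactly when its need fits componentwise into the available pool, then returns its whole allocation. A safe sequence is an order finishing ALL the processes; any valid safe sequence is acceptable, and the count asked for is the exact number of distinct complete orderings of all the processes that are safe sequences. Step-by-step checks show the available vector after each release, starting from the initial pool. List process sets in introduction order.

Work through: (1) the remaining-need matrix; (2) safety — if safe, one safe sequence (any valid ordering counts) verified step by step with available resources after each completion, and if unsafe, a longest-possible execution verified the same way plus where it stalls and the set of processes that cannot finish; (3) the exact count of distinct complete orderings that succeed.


(1) Outstanding need per process (order res2, res1, res3, res4):
  W6: (3, 1, 5, 3)
  W4: (3, 2, 6, 2)
  W9: (2, 0, 3, 1)
  W8: (1, 1, 4, 1)
  W2: (4, 1, 3, 2)
  W1: (1, 2, 1, 1)
(2) SAFE, for example via the order W9, W4, W1, W2, W8, W6.
Key observation: reading the order forward, W9 is the first process whose need (2, 0, 3, 1) meets the free pool (3, 0, 3, 2) exactly on a resource it requests.
Step-by-step check:
  pool = (3, 0, 3, 2)
  W9 needs (2, 0, 3, 1) <= (3, 0, 3, 2) -> finishes; pool += (3, 3, 3, 2) = (6, 3, 6, 4)
  W4 needs (3, 2, 6, 2) <= (6, 3, 6, 4) -> finishes; pool += (2, 0, 0, 0) = (8, 3, 6, 4)
  W1 needs (1, 2, 1, 1) <= (8, 3, 6, 4) -> finishes; pool += (0, 0, 1, 1) = (8, 3, 7, 5)
  W2 needs (4, 1, 3, 2) <= (8, 3, 7, 5) -> finishes; pool += (0, 1, 0, 1) = (8, 4, 7, 6)
  W8 needs (1, 1, 4, 1) <= (8, 4, 7, 6) -> finishes; pool += (0, 0, 3, 2) = (8, 4, 10, 8)
  W6 needs (3, 1, 5, 3) <= (8, 4, 10, 8) -> finishes; pool += (2, 1, 3, 0) = (10, 5, 13, 8)
(3) The exact count: 120 of the possible complete orderings are safe sequences.


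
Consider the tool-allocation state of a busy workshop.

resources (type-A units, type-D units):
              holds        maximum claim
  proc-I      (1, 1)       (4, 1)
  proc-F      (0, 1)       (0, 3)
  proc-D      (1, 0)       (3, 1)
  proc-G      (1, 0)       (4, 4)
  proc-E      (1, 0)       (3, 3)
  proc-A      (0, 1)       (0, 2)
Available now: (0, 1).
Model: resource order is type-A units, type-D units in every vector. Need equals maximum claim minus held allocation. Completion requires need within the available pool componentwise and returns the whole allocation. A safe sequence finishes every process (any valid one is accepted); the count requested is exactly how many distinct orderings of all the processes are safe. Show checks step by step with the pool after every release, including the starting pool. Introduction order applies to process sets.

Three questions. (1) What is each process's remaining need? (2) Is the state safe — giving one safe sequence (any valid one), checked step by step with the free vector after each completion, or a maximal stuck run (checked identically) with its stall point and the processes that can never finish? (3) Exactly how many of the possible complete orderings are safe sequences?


(1) Need matrix, components ordered type-A units, type-D units:
  proc-I: (3, 0)
  proc-F: (0, 2)
  proc-D: (2, 1)
  proc-G: (3, 4)
  proc-E: (2, 3)
  proc-A: (0, 1)
(2) The state is UNSAFE.
Key observation: the wall is type-A units: completing proc-A, proc-F brings the pool only to (0, 3), and all the rest need more.
A maximal execution: proc-A, proc-F — then nothing else fits. Check, step by step:
  pool = (0, 1)
  proc-A needs (0, 1) <= (0, 1) -> finishes; pool += (0, 1) = (0, 2)
  proc-F needs (0, 2) <= (0, 2) -> finishes; pool += (0, 1) = (0, 3)
  proc-I still needs (3, 0) but only (0, 3) is free — short on type-A units
  proc-D still needs (2, 1) but only (0, 3) is free — short on type-A units
  proc-G still needs (3, 4) but only (0, 3) is free — short on type-A units and type-D units
  proc-E still needs (2, 3) but only (0, 3) is free — short on type-A units
Never able to finish: proc-I, proc-D, proc-G and proc-E.
(3) The exact count: 0 of the possible complete orderings are safe sequences.


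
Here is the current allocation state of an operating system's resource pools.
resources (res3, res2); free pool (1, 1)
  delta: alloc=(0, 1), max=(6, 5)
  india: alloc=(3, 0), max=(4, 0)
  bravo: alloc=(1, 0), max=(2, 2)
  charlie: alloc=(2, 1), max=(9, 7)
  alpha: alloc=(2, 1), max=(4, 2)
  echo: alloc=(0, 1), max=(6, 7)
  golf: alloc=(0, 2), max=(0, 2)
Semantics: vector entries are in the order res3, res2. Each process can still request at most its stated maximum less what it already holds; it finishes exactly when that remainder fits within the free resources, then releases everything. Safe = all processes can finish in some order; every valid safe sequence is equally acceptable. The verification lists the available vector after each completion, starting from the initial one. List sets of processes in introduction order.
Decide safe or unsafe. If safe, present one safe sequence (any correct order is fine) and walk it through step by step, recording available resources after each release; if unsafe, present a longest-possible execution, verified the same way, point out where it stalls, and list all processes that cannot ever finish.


UNSAFE — no complete ordering exists.
Key observation: res2 is the bottleneck — with golf, india, alpha, bravo, delta done the pool holds (7, 5), short of every remaining need.
The run golf, india, alpha, bravo, delta cannot be extended any further. Step-by-step check:
  pool = (1, 1)
  run golf (needs (0, 0), free (1, 1)); after release of (0, 2) the pool is (1, 3)
  run india (needs (1, 0), free (1, 3)); after release of (3, 0) the pool is (4, 3)
  run alpha (needs (2, 1), free (4, 3)); after release of (2, 1) the pool is (6, 4)
  run bravo (needs (1, 2), free (6, 4)); after release of (1, 0) the pool is (7, 4)
  run delta (needs (6, 4), free (7, 4)); after release of (0, 1) the pool is (7, 5)
  blocked: charlie wants (7, 6), pool (7, 5) — not enough res2
  blocked: echo wants (6, 6), pool (7, 5) — not enough res2
Never able to finish: charlie and echo.


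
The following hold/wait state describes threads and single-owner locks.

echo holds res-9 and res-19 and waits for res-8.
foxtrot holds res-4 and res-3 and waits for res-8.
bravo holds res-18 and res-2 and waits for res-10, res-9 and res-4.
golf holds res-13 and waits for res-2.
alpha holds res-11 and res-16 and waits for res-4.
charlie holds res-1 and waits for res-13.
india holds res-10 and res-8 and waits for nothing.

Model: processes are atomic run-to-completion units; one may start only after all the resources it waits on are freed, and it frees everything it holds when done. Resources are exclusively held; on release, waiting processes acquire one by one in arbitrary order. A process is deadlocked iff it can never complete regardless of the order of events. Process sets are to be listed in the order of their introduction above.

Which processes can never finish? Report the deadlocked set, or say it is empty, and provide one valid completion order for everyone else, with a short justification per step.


No process is deadlocked.
Key observation: all waits point, directly or indirectly, at processes that can finish, so nothing is permanently blocked.
A valid finishing order for the others: india, echo, foxtrot, alpha, bravo, golf, charlie.
Check, step by step:
  india waits on nothing -> runs at once and releases res-10 and res-8
  run echo (all its waits — res-8 — are resolved); releases res-9 and res-19
  run foxtrot (all its waits — res-8 — are resolved); releases res-4 and res-3
  run alpha (all its waits — res-4 — are resolved); releases res-11 and res-16
  run bravo (all its waits — res-10, res-9 and res-4 — are resolved); releases res-18 and res-2
  run golf (all its waits — res-2 — are resolved); releases res-13
  run charlie (all its waits — res-13 — are resolved); releases res-1


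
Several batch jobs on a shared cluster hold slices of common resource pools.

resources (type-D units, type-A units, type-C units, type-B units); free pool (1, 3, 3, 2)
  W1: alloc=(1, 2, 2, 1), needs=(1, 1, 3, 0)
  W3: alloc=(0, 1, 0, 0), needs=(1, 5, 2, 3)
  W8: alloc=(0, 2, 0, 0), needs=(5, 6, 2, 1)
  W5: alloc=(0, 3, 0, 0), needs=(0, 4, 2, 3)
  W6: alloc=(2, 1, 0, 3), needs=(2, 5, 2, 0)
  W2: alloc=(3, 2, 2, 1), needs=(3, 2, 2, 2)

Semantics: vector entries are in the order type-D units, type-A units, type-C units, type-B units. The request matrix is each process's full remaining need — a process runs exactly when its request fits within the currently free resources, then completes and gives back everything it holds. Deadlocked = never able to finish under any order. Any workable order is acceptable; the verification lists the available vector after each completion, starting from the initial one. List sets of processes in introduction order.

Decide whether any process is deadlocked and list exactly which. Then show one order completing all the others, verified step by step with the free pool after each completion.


Nothing here is deadlocked.
Key observation: W1 fits the free pool immediately, and its release cascades until everyone finishes.
One completion order for the rest: W1, W6, W3, W2, W8, W5. Step-by-step check:
  pool = (1, 3, 3, 2)
  W1 needs (1, 1, 3, 0) <= (1, 3, 3, 2) -> finishes; pool += (1, 2, 2, 1) = (2, 5, 5, 3)
  W6 needs (2, 5, 2, 0) <= (2, 5, 5, 3) -> finishes; pool += (2, 1, 0, 3) = (4, 6, 5, 6)
  W3 needs (1, 5, 2, 3) <= (4, 6, 5, 6) -> finishes; pool += (0, 1, 0, 0) = (4, 7, 5, 6)
  W2 needs (3, 2, 2, 2) <= (4, 7, 5, 6) -> finishes; pool += (3, 2, 2, 1) = (7, 9, 7, 7)
  W8 needs (5, 6, 2, 1) <= (7, 9, 7, 7) -> finishes; pool += (0, 2, 0, 0) = (7, 11, 7, 7)
  W5 needs (0, 4, 2, 3) <= (7, 11, 7, 7) -> finishes; pool += (0, 3, 0, 0) = (7, 14, 7, 7)


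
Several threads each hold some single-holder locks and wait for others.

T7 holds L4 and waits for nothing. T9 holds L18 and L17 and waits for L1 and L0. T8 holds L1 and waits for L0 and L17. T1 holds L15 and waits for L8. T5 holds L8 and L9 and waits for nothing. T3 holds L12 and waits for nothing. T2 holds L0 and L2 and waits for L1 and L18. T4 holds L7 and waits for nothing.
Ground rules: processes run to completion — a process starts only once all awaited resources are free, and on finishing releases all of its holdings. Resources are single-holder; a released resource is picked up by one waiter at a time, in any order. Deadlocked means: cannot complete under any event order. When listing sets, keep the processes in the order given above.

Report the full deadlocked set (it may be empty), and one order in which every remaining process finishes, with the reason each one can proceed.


Deadlocked set: T9, T8 and T2.
Key observation: the cycle T9 -> T8 -> T9 can never break — each member waits on the next; T2 is caught in further circular waits.
One completion order for the rest: T7, T5, T3, T4, T1.
Walking it through:
  T7 waits on nothing -> runs at once and releases L4
  T5 waits on nothing -> runs at once and releases L8 and L9
  T3 waits on nothing -> runs at once and releases L12
  T4 waits on nothing -> runs at once and releases L7
  T1 waits on L8 — all released -> runs and releases L15


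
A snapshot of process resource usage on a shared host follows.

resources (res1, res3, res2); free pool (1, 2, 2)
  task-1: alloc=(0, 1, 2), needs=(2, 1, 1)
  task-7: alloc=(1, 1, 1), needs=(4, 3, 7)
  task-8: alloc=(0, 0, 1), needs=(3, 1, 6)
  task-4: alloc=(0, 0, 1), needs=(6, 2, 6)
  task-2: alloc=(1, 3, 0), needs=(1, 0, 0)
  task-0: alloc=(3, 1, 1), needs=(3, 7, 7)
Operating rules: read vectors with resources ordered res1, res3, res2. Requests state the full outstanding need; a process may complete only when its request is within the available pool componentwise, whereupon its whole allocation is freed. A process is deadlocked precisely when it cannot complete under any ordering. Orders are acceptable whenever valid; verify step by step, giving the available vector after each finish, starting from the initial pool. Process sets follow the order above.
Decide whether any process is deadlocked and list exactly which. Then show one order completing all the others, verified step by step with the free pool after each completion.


Deadlocked set: task-7, task-8, task-4 and task-0.
Key observation: res1 is the bottleneck — with task-2, task-1 done the pool holds (2, 6, 4), short of every remaining need.
A valid finishing order for the others: task-2, task-1. Step-by-step check:
  pool = (1, 2, 2)
  run task-2 (needs (1, 0, 0), free (1, 2, 2)); after release of (1, 3, 0) the pool is (2, 5, 2)
  run task-1 (needs (2, 1, 1), free (2, 5, 2)); after release of (0, 1, 2) the pool is (2, 6, 4)
The stuck group stays short no matter what:
  blocked: task-7 wants (4, 3, 7), pool (2, 6, 4) — not enough res1 and res2
  blocked: task-8 wants (3, 1, 6), pool (2, 6, 4) — not enough res1 and res2
  blocked: task-4 wants (6, 2, 6), pool (2, 6, 4) — not enough res1 and res2
  blocked: task-0 wants (3, 7, 7), pool (2, 6, 4) — not enough res1, res3 and res2


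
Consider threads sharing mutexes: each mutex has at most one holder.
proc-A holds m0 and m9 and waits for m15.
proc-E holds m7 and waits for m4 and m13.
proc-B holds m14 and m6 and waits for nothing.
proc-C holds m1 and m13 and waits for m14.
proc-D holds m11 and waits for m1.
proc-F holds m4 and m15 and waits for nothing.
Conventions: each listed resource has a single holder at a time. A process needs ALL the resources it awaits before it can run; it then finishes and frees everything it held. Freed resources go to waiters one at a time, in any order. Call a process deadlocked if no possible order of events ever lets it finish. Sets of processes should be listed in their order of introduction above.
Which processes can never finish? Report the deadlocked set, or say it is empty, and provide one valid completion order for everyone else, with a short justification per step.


The deadlocked set is empty.
Key observation: all waits point, directly or indirectly, at processes that can finish, so nothing is permanently blocked.
One completion order for the rest: proc-B, proc-F, proc-C, proc-A, proc-D, proc-E.
Walking it through:
  proc-B waits on nothing -> runs at once and releases m14 and m6
  proc-F waits on nothing -> runs at once and releases m4 and m15
  proc-C: everything it awaited (m14) is free; runs, freeing m1 and m13
  proc-A: everything it awaited (m15) is free; runs, freeing m0 and m9
  proc-D: everything it awaited (m1) is free; runs, freeing m11
  proc-E: everything it awaited (m4 and m13) is free; runs, freeing m7


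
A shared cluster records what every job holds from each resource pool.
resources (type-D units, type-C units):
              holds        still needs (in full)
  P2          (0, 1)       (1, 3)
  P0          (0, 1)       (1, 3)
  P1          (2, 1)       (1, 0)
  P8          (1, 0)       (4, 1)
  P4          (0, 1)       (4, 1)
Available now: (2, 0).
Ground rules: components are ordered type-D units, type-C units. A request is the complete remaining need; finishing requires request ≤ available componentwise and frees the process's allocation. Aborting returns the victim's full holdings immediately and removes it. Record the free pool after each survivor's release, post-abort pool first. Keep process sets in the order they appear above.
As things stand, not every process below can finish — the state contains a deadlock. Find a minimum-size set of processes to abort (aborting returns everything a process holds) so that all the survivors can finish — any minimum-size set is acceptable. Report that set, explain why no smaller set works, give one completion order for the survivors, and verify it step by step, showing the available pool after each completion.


Minimum abort set: P0.
Key observation: before aborting P0, P2 was permanently blocked — no order could ever run it; afterwards it completes at step 3.
No smaller set exists: with zero aborts the deadlock remains.
One survivor order: P1, P4, P2, P8. Verifying each step (post-abort pool first):
  pool = (2, 1)
  run P1 (needs (1, 0), free (2, 1)); after release of (2, 1) the pool is (4, 2)
  run P4 (needs (4, 1), free (4, 2)); after release of (0, 1) the pool is (4, 3)
  run P2 (needs (1, 3), free (4, 3)); after release of (0, 1) the pool is (4, 4)
  run P8 (needs (4, 1), free (4, 4)); after release of (1, 0) the pool is (5, 4)


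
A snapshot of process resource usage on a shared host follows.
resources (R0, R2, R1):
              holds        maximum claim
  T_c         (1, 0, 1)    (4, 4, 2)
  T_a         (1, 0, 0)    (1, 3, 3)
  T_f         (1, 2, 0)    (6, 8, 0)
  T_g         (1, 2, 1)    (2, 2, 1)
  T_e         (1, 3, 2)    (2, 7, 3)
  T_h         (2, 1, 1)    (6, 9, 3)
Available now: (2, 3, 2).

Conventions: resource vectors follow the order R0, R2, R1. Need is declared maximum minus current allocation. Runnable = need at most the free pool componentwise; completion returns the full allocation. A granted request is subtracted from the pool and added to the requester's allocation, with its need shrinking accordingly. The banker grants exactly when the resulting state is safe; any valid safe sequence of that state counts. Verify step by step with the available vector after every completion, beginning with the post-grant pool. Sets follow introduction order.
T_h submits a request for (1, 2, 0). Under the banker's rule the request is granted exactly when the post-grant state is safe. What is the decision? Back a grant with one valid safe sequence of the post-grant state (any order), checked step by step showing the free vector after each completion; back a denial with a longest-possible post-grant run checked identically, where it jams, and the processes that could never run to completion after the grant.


DENY — the pretend-granted state is unsafe.
Key observation: T_g, T_a can finish, but then (3, 3, 3) is all there is, and the blocked group's R2 demands exceed it.
Pretend the grant happened; the run T_g, T_a goes as far as possible. Verifying each step:
  pool = (1, 1, 2)
  T_g: need (1, 0, 0) fits (1, 1, 2); releases (1, 2, 1), pool now (2, 3, 3)
  T_a: need (0, 3, 3) fits (2, 3, 3); releases (1, 0, 0), pool now (3, 3, 3)
  T_c cannot run: need (3, 4, 1) vs free (3, 3, 3) (insufficient R2)
  T_f cannot run: need (5, 6, 0) vs free (3, 3, 3) (insufficient R0 and R2)
  T_e cannot run: need (1, 4, 1) vs free (3, 3, 3) (insufficient R2)
  T_h cannot run: need (3, 6, 2) vs free (3, 3, 3) (insufficient R2)
Had the request been granted, T_c, T_f, T_e and T_h could never finish.


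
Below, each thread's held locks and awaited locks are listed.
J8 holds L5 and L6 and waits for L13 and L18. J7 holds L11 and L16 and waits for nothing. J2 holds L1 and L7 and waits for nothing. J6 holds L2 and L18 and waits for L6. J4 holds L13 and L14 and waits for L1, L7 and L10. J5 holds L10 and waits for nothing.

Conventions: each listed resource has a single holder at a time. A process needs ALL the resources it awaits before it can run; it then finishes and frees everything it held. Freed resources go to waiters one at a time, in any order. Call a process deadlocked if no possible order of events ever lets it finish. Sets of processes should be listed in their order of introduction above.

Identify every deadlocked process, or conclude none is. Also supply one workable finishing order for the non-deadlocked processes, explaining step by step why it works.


The deadlocked set is J8 and J6.
Key observation: the loop J8 -> J6 -> J8 blocks itself forever; no other process is dragged down with it.
One completion order for the rest: J2, J5, J4, J7.
Verifying each step:
  J2 waits on nothing -> runs at once and releases L1 and L7
  J5 waits on nothing -> runs at once and releases L10
  run J4 (all its waits — L1, L7 and L10 — are resolved); releases L13 and L14
  J7 waits on nothing -> runs at once and releases L11 and L16


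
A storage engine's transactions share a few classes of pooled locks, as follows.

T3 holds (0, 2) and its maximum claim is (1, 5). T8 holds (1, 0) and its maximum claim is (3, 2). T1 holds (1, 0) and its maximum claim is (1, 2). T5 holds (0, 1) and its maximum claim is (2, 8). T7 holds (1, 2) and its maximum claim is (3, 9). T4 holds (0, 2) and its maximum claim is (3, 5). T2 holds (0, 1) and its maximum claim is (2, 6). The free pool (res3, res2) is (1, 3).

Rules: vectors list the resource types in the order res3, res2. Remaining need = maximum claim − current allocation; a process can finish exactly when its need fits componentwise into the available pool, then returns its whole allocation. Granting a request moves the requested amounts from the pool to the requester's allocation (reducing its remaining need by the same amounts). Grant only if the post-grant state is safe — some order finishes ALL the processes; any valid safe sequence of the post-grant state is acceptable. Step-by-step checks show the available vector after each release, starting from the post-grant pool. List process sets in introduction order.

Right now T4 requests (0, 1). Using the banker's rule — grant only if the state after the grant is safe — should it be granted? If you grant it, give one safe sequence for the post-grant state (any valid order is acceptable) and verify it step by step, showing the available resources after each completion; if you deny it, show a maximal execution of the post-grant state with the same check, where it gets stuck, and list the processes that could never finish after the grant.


GRANT: granting preserves safety; a valid post-grant sequence is T1, T8, T4, T3, T5, T2, T7.
Key observation: after the grant the pool drops to (1, 2), which still lets T1 finish first and unwind the rest.
Check on the post-grant state, step by step:
  pool = (1, 2)
  run T1 (needs (0, 2), free (1, 2)); after release of (1, 0) the pool is (2, 2)
  run T8 (needs (2, 2), free (2, 2)); after release of (1, 0) the pool is (3, 2)
  run T4 (needs (3, 2), free (3, 2)); after release of (0, 3) the pool is (3, 5)
  run T3 (needs (1, 3), free (3, 5)); after release of (0, 2) the pool is (3, 7)
  run T5 (needs (2, 7), free (3, 7)); after release of (0, 1) the pool is (3, 8)
  run T2 (needs (2, 5), free (3, 8)); after release of (0, 1) the pool is (3, 9)
  run T7 (needs (2, 7), free (3, 9)); after release of (1, 2) the pool is (4, 11)


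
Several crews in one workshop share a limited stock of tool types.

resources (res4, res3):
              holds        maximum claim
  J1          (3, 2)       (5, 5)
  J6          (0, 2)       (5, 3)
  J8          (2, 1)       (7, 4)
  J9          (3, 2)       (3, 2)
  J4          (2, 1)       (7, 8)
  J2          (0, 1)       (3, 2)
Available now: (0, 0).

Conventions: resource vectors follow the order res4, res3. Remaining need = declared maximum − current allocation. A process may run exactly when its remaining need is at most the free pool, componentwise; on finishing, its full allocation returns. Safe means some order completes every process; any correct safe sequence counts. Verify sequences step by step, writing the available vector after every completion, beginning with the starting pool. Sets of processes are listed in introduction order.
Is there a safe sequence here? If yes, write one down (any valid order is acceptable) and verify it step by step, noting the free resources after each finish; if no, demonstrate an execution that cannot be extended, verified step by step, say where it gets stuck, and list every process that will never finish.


SAFE — a valid safe sequence is J9, J2, J1, J8, J6, J4.
Key observation: reading the order forward, J2 is the first process whose need (3, 1) meets the free pool (3, 2) exactly on a resource it requests.
Verifying each step:
  pool = (0, 0)
  run J9 (needs (0, 0), free (0, 0)); after release of (3, 2) the pool is (3, 2)
  run J2 (needs (3, 1), free (3, 2)); after release of (0, 1) the pool is (3, 3)
  run J1 (needs (2, 3), free (3, 3)); after release of (3, 2) the pool is (6, 5)
  run J8 (needs (5, 3), free (6, 5)); after release of (2, 1) the pool is (8, 6)
  run J6 (needs (5, 1), free (8, 6)); after release of (0, 2) the pool is (8, 8)
  run J4 (needs (5, 7), free (8, 8)); after release of (2, 1) the pool is (10, 9)


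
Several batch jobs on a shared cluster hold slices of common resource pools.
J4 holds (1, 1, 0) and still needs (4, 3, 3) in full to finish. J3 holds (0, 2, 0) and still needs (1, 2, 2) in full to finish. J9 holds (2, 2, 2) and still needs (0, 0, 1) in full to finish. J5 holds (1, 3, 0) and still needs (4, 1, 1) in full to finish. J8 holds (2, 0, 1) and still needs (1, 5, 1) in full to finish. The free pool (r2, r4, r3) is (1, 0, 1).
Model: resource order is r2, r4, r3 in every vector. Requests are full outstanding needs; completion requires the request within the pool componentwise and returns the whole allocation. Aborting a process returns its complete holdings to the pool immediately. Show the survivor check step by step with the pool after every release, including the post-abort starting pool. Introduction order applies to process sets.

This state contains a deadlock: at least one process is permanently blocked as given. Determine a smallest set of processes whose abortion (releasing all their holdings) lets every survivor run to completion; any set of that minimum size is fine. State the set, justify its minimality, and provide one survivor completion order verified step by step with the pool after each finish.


The answer: abort J5.
Key observation: before aborting J5, J4 was permanently blocked — no order could ever run it; afterwards it completes at step 2.
Minimality: the empty abort set fails — the state is deadlocked as it stands.
The survivors complete as J9, J4, J8, J3. Check, step by step (starting from the post-abort pool):
  pool = (2, 3, 1)
  J9: need (0, 0, 1) fits (2, 3, 1); releases (2, 2, 2), pool now (4, 5, 3)
  J4: need (4, 3, 3) fits (4, 5, 3); releases (1, 1, 0), pool now (5, 6, 3)
  J8: need (1, 5, 1) fits (5, 6, 3); releases (2, 0, 1), pool now (7, 6, 4)
  J3: need (1, 2, 2) fits (7, 6, 4); releases (0, 2, 0), pool now (7, 8, 4)


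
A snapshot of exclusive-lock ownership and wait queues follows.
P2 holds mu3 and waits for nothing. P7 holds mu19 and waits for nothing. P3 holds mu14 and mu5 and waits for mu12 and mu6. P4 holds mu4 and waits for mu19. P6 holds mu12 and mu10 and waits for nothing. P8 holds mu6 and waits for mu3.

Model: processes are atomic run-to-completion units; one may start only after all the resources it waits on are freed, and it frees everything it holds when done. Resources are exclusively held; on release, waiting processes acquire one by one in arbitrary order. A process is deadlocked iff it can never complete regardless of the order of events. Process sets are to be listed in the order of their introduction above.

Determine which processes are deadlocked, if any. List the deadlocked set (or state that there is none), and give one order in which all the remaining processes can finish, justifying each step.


The deadlocked set is empty.
Key observation: there is no circular wait here — follow any chain and it reaches a process that is free to run now.
The rest can finish in the order P6, P2, P8, P3, P7, P4.
Check, step by step:
  run P6 (it waits on nothing); releases mu12 and mu10
  run P2 (it waits on nothing); releases mu3
  P8: everything it awaited (mu3) is free; runs, freeing mu6
  P3: everything it awaited (mu12 and mu6) is free; runs, freeing mu14 and mu5
  run P7 (it waits on nothing); releases mu19
  P4: everything it awaited (mu19) is free; runs, freeing mu4


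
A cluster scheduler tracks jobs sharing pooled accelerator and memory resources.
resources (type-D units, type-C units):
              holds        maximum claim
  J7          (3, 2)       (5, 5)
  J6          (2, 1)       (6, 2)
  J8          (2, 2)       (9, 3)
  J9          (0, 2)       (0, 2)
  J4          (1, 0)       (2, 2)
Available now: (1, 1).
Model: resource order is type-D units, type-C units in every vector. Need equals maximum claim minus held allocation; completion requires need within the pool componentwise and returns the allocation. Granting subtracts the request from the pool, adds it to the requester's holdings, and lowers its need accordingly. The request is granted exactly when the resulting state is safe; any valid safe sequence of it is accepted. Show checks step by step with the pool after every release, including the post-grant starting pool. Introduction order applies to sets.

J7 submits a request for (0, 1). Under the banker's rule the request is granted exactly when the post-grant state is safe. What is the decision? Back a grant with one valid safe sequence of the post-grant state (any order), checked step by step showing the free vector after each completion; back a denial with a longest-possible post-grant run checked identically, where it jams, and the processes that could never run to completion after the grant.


GRANT — the state after the grant stays safe, e.g. via J9, J4, J7, J6, J8.
Key observation: granting shrinks the pool to (1, 0), yet J9 still fits and the chain goes through.
Verifying the post-grant state step by step:
  pool = (1, 0)
  J9: need (0, 0) fits (1, 0); releases (0, 2), pool now (1, 2)
  J4: need (1, 2) fits (1, 2); releases (1, 0), pool now (2, 2)
  J7: need (2, 2) fits (2, 2); releases (3, 3), pool now (5, 5)
  J6: need (4, 1) fits (5, 5); releases (2, 1), pool now (7, 6)
  J8: need (7, 1) fits (7, 6); releases (2, 2), pool now (9, 8)


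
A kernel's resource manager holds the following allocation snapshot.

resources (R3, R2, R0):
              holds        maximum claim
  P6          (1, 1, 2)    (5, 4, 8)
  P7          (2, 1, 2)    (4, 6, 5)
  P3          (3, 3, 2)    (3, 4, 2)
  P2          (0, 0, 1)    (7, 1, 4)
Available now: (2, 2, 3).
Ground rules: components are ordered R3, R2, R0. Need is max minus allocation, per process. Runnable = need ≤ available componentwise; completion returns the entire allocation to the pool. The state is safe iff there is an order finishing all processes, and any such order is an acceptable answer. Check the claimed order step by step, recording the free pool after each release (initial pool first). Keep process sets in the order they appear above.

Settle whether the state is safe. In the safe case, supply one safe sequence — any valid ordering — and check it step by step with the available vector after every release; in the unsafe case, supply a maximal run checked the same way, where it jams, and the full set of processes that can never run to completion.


SAFE — a valid safe sequence is P3, P7, P2, P6.
Key observation: the first exact fit in this order is P7 — it needs (2, 5, 3) with (5, 5, 5) free, meeting a requested resource to the last unit.
Verifying each step:
  pool = (2, 2, 3)
  P3: need (0, 1, 0) fits (2, 2, 3); releases (3, 3, 2), pool now (5, 5, 5)
  P7: need (2, 5, 3) fits (5, 5, 5); releases (2, 1, 2), pool now (7, 6, 7)
  P2: need (7, 1, 3) fits (7, 6, 7); releases (0, 0, 1), pool now (7, 6, 8)
  P6: need (4, 3, 6) fits (7, 6, 8); releases (1, 1, 2), pool now (8, 7, 10)


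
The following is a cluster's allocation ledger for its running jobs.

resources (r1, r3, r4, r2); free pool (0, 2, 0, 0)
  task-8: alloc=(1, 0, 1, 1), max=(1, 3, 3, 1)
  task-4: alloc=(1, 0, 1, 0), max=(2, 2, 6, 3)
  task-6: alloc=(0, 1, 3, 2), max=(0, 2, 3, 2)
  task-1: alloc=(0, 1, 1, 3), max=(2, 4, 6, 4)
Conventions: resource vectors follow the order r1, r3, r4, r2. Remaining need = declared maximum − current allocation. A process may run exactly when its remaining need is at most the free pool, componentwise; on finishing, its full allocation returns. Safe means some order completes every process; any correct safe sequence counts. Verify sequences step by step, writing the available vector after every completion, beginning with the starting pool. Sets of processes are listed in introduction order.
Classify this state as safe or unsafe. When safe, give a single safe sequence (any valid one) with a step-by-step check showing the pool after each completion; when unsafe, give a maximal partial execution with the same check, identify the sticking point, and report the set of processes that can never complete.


UNSAFE — no complete ordering exists.
Key observation: once task-6, task-8 finish, the pool peaks at (1, 3, 4, 3) — and every remaining process still needs more r4 than that.
A maximal execution: task-6, task-8 — then nothing else fits. Step-by-step check:
  pool = (0, 2, 0, 0)
  run task-6 (needs (0, 1, 0, 0), free (0, 2, 0, 0)); after release of (0, 1, 3, 2) the pool is (0, 3, 3, 2)
  run task-8 (needs (0, 3, 2, 0), free (0, 3, 3, 2)); after release of (1, 0, 1, 1) the pool is (1, 3, 4, 3)
  task-4 cannot run: need (1, 2, 5, 3) vs free (1, 3, 4, 3) (insufficient r4)
  task-1 cannot run: need (2, 3, 5, 1) vs free (1, 3, 4, 3) (insufficient r1 and r4)
Permanently blocked: task-4 and task-1.


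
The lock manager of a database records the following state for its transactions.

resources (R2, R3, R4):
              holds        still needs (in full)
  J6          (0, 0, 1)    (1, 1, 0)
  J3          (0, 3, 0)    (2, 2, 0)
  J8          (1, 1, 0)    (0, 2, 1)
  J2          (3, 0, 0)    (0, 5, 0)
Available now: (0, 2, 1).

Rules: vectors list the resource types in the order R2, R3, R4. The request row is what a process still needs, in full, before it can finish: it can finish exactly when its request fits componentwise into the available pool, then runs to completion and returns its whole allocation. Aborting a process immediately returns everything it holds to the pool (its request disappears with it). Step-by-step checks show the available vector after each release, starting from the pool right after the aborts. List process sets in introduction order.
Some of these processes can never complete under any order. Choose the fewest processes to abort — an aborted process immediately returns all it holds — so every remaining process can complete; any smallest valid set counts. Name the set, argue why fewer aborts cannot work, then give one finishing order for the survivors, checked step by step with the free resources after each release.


Abort J2.
Key observation: before aborting J2, J3 was permanently blocked — no order could ever run it; afterwards it completes at step 3.
Minimality: the empty abort set fails — the state is deadlocked as it stands.
Survivors finish in the order: J8, J6, J3. Walking it through (pool after the aborts first):
  pool = (3, 2, 1)
  run J8 (needs (0, 2, 1), free (3, 2, 1)); after release of (1, 1, 0) the pool is (4, 3, 1)
  run J6 (needs (1, 1, 0), free (4, 3, 1)); after release of (0, 0, 1) the pool is (4, 3, 2)
  run J3 (needs (2, 2, 0), free (4, 3, 2)); after release of (0, 3, 0) the pool is (4, 6, 2)


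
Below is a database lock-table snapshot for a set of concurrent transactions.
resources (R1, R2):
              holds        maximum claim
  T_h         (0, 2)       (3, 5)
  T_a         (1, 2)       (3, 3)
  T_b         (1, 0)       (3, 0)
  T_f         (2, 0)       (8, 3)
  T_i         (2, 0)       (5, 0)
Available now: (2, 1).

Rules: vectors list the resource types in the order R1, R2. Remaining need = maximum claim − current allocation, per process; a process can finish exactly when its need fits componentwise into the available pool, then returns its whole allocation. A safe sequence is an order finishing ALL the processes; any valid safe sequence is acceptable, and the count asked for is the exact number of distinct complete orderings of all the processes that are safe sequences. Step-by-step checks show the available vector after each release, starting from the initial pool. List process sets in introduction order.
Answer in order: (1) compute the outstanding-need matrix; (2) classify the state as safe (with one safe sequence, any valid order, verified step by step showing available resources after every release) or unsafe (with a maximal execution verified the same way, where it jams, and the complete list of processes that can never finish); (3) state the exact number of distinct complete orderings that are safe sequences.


(1) Outstanding need per process (order R1, R2):
  T_h: (3, 3)
  T_a: (2, 1)
  T_b: (2, 0)
  T_f: (6, 3)
  T_i: (3, 0)
(2) SAFE. One safe sequence: T_b, T_a, T_h, T_i, T_f.
Key observation: T_b is the earliest step where a requested resource binds exactly: need (2, 0), pool (2, 1) at its turn.
Check, step by step:
  pool = (2, 1)
  T_b: need (2, 0) fits (2, 1); releases (1, 0), pool now (3, 1)
  T_a: need (2, 1) fits (3, 1); releases (1, 2), pool now (4, 3)
  T_h: need (3, 3) fits (4, 3); releases (0, 2), pool now (4, 5)
  T_i: need (3, 0) fits (4, 5); releases (2, 0), pool now (6, 5)
  T_f: need (6, 3) fits (6, 5); releases (2, 0), pool now (8, 5)
(3) Exactly 13 of the possible complete orderings are safe sequences.


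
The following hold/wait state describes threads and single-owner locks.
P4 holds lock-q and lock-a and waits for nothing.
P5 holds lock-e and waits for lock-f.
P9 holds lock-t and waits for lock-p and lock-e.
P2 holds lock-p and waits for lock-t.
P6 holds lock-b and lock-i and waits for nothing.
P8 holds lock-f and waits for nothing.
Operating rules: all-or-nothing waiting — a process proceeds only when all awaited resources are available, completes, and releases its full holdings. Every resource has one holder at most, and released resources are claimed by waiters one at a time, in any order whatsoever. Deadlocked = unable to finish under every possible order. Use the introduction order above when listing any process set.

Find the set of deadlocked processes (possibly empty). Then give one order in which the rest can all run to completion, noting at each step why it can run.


The deadlocked set is P9 and P2.
Key observation: along P9 -> P2 -> P9, each member waits on what the next one holds — a deadlock; no other process is dragged down with it.
One completion order for the rest: P4, P8, P5, P6.
Walking it through:
  run P4 (it waits on nothing); releases lock-q and lock-a
  run P8 (it waits on nothing); releases lock-f
  P5 waits on lock-f — all released -> runs and releases lock-e
  run P6 (it waits on nothing); releases lock-b and lock-i
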